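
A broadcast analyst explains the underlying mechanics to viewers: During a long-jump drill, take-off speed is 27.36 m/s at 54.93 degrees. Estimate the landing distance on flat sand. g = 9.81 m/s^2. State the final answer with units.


R = v^2 * sin(2*theta) / g
Convert angle to radians: theta = 54.93 deg = 0.9587 rad
sin(2*theta) = sin(1.9174) = 0.9405
R = 27.36^2 * 0.9405 / 9.81
R = 748.5696 * 0.9405 / 9.81 = 71.7685 m

71.7685 m


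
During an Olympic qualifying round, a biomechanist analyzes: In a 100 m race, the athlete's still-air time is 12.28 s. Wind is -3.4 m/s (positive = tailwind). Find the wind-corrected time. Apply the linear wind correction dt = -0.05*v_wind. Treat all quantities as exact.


dt = -0.05 * v_wind = -0.05 * -3.4 = 0.17 s
t_corrected = t_still + dt = 12.28 + (0.17)
t_corrected = 12.45 s

12.45 s


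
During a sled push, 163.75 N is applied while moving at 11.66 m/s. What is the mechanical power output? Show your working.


P = F * v
P = 163.75 * 11.66
P = 1909.325 W

1909.325 W


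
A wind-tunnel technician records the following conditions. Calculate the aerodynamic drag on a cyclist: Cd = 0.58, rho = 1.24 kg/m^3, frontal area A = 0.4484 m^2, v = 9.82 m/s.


Fd = 0.5 * Cd * rho * A * v^2
Fd = 0.5 * 0.58 * 1.24 * 0.4484 * 9.82^2
v^2 = 96.4324
Fd = 0.5 * 0.58 * 1.24 * 0.4484 * 96.4324 = 15.5492 N

15.5492 N


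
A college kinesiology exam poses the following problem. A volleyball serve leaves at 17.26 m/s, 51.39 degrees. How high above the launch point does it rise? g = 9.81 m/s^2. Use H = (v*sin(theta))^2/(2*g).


H = (v*sin(theta))^2 / (2*g)
vy = v*sin(theta) = 17.26 * sin(51.39 deg) = 13.4872 m/s
H = vy^2 / (2*g) = 181.9036 / (2*9.81)
H = 181.9036 / 19.62 = 9.2713 m

9.2713 m


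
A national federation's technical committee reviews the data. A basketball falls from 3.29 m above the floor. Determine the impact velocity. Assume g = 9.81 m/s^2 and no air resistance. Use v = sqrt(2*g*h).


v = sqrt(2 * g * h)
v = sqrt(2 * 9.81 * 3.29)
v = sqrt(64.5498) = 8.0343 m/s

8.0343 m/s


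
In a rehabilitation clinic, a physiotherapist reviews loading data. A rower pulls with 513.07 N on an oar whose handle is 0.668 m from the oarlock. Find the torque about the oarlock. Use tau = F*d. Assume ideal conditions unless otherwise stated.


tau = F * d
tau = 513.07 * 0.668
tau = 342.7308 N*m

342.7308 N*m


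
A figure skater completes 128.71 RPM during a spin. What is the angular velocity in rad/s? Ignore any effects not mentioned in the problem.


omega = RPM * 2 * pi / 60
omega = 128.71 * 2 * 3.14159 / 60
omega = 808.7088 / 60 = 13.4785 rad/s

13.4785 rad/s


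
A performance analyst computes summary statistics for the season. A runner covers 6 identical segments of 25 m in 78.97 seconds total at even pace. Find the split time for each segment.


Split time = total_time / n_laps = 78.97 / 6
Split time = 13.1617 s per lap

13.1617 s


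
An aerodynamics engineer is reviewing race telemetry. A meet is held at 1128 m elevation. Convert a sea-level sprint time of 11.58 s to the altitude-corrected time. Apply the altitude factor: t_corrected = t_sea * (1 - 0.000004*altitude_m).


Correction factor = 1 - 0.000004 * 1128 = 0.995488
t_corrected = t_sea * factor = 11.58 * 0.995488
t_corrected = 11.5278 s

11.5278 s


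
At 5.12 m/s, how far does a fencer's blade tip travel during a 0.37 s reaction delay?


d = v * t
d = 5.12 * 0.37
d = 1.8944 m

1.8944 m


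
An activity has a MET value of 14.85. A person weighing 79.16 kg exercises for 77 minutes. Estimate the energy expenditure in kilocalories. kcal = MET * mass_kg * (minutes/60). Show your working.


kcal = MET * mass * time_hr
Convert time: 77 min = 1.2833 hr
kcal = 14.85 * 79.16 * 1.2833
kcal = 1508.5917 kcal

1508.5917 kcal


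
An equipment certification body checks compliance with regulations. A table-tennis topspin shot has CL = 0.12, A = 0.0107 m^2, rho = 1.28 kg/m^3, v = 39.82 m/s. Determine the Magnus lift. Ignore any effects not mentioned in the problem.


FM = 0.5 * CL * rho * A * v^2
FM = 0.5 * 0.12 * 1.28 * 0.0107 * 39.82^2
v^2 = 1585.6324
FM = 0.5 * 0.12 * 1.28 * 0.0107 * 1585.6324 = 1.303 N

1.303 N


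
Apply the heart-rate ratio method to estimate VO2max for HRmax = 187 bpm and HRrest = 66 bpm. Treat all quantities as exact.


VO2max = 15.3 * HRmax / HRrest
VO2max = 15.3 * 187 / 66
VO2max = 2861.1 / 66 = 43.35 mL/kg/min

43.35 mL/kg/min


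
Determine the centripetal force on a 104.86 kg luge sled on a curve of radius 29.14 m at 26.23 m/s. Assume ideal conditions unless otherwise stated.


Fc = m * v^2 / r
v^2 = 26.23^2 = 688.0129
Fc = 104.86 * 688.0129 / 29.14
Fc = 72145.0327 / 29.14 = 2475.8076 N

2475.8076 N


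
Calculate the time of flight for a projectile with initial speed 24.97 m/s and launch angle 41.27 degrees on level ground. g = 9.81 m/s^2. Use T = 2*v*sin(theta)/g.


T = 2*v*sin(theta)/g
sin(theta) = sin(41.27 deg) = 0.6596
T = 2*24.97*0.6596 / 9.81
T = 32.9408 / 9.81 = 3.3579 s

3.3579 s


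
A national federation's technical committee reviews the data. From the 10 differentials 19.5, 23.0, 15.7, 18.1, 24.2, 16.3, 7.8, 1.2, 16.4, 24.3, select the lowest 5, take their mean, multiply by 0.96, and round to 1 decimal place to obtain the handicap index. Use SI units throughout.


All differentials: 19.5, 23.0, 15.7, 18.1, 24.2, 16.3, 7.8, 1.2, 16.4, 24.3
Sorted: 1.2, 7.8, 15.7, 16.3, 16.4, 18.1, 19.5, 23.0, 24.2, 24.3
Best 5: 1.2, 7.8, 15.7, 16.3, 16.4
Average of best = 57.4 / 5 = 11.48
Raw index = 11.48 * 0.96 = 11.0208
Handicap index = round(11.0208, 1) = 11.0

11.0


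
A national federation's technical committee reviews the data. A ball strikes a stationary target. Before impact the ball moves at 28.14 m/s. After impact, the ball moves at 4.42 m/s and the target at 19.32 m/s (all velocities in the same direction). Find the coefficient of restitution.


e = (v2_after - v1_after) / (v1_before - v2_before)
Numerator = 19.32 - 4.42 = 14.9
Denominator = 28.14 - 0 = 28.14
e = 14.9 / 28.14 = 0.5295

0.5295


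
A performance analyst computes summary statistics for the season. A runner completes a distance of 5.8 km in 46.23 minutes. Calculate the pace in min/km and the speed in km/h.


Pace = time / distance = 46.23 min / 5.8 km = 7.9707 min/km
Speed = distance / time_in_hours = 5.8 / 0.7705 hr
Speed = 7.5276 km/h

7.9707 min/km, 7.5276 km/h


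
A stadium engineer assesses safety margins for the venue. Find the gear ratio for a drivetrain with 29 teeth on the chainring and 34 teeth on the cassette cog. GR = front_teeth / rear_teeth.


GR = front_teeth / rear_teeth
GR = 29 / 34
GR = 0.8529

0.8529


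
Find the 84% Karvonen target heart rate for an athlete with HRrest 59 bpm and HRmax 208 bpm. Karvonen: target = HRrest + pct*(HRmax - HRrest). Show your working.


Target = HRrest + pct*(HRmax - HRrest)
Heart rate reserve = HRmax - HRrest = 208 - 59 = 149 bpm
Fraction = 84% = 0.84
Target = 59 + 0.84 * 149
Target = 59 + 125.16 = 184.16 bpm

184.16 bpm


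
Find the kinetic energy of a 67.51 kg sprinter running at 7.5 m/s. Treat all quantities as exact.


KE = 0.5 * m * v^2
KE = 0.5 * 67.51 * 7.5^2
KE = 0.5 * 67.51 * 56.25 = 1898.7188 J

1898.7188 J


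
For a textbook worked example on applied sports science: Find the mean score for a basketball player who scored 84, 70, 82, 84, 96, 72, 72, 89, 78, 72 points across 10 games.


Average = sum / n
Sum = 799
Average = 799 / 10 = 79.9

79.9


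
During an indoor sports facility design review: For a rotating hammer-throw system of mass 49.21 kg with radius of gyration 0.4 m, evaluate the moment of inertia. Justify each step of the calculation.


I = m * k^2
I = 49.21 * 0.4^2
I = 49.21 * 0.16 = 7.8736 kg*m^2

7.8736 kg*m^2


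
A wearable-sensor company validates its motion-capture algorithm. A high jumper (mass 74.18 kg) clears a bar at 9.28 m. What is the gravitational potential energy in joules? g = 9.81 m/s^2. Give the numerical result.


PE = m * g * h
PE = 74.18 * 9.81 * 9.28
PE = 727.7058 * 9.28 = 6753.1098 J

6753.1098 J


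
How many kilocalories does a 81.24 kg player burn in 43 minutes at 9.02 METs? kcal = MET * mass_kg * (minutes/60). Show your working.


kcal = MET * mass * time_hr
Convert time: 43 min = 0.7167 hr
kcal = 9.02 * 81.24 * 0.7167
kcal = 525.1624 kcal

525.1624 kcal


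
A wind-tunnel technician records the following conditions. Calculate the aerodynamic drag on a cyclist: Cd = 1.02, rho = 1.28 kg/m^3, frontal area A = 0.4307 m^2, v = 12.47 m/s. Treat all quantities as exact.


Fd = 0.5 * Cd * rho * A * v^2
Fd = 0.5 * 1.02 * 1.28 * 0.4307 * 12.47^2
v^2 = 155.5009
Fd = 0.5 * 1.02 * 1.28 * 0.4307 * 155.5009 = 43.7208 N

43.7208 N


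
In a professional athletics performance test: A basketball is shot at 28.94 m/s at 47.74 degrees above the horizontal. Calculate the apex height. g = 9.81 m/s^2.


H = (v*sin(theta))^2 / (2*g)
vy = v*sin(theta) = 28.94 * sin(47.74 deg) = 21.4185 m/s
H = vy^2 / (2*g) = 458.7528 / (2*9.81)
H = 458.7528 / 19.62 = 23.3819 m

23.3819 m


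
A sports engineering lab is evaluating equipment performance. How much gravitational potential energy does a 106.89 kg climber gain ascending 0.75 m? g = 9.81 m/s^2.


PE = m * g * h
PE = 106.89 * 9.81 * 0.75
PE = 1048.5909 * 0.75 = 786.4432 J

786.4432 J


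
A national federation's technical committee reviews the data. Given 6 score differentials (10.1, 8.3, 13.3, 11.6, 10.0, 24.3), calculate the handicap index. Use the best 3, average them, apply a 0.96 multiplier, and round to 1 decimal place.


All differentials: 10.1, 8.3, 13.3, 11.6, 10.0, 24.3
Sorted: 8.3, 10.0, 10.1, 11.6, 13.3, 24.3
Best 3: 8.3, 10.0, 10.1
Average of best = 28.4 / 3 = 9.4667
Raw index = 9.4667 * 0.96 = 9.088
Handicap index = round(9.088, 1) = 9.1

9.1


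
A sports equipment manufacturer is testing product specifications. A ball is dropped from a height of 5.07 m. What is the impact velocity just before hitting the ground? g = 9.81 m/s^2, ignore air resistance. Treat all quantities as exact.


v = sqrt(2 * g * h)
v = sqrt(2 * 9.81 * 5.07)
v = sqrt(99.4734) = 9.9736 m/s

9.9736 m/s


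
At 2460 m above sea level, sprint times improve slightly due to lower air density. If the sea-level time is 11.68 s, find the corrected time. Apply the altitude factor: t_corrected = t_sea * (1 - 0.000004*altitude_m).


Correction factor = 1 - 0.000004 * 2460 = 0.99016
t_corrected = t_sea * factor = 11.68 * 0.99016
t_corrected = 11.5651 s

11.5651 s


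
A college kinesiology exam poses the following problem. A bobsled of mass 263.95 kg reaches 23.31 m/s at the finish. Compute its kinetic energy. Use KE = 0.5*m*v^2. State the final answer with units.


KE = 0.5 * m * v^2
KE = 0.5 * 263.95 * 23.31^2
KE = 0.5 * 263.95 * 543.3561 = 71709.4213 J

71709.4213 J


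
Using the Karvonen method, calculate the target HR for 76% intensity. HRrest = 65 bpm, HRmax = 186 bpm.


Target = HRrest + pct*(HRmax - HRrest)
Heart rate reserve = HRmax - HRrest = 186 - 65 = 121 bpm
Fraction = 76% = 0.76
Target = 65 + 0.76 * 121
Target = 65 + 91.96 = 156.96 bpm

156.96 bpm


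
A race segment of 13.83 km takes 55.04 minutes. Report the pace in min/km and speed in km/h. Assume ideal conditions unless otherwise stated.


Pace = time / distance = 55.04 min / 13.83 km = 3.9798 min/km
Speed = distance / time_in_hours = 13.83 / 0.9173 hr
Speed = 15.0763 km/h

3.9798 min/km, 15.0763 km/h


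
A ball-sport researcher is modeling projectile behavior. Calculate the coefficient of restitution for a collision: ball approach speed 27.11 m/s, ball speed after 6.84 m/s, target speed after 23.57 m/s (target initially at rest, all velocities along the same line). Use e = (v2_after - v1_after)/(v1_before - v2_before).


e = (v2_after - v1_after) / (v1_before - v2_before)
Numerator = 23.57 - 6.84 = 16.73
Denominator = 27.11 - 0 = 27.11
e = 16.73 / 27.11 = 0.6171

0.6171


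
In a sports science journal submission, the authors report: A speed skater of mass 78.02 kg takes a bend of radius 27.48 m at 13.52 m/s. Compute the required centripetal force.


Fc = m * v^2 / r
v^2 = 13.52^2 = 182.7904
Fc = 78.02 * 182.7904 / 27.48
Fc = 14261.307 / 27.48 = 518.9704 N

518.9704 N


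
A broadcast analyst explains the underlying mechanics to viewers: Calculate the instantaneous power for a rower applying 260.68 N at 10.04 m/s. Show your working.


P = F * v
P = 260.68 * 10.04
P = 2617.2272 W

2617.2272 W


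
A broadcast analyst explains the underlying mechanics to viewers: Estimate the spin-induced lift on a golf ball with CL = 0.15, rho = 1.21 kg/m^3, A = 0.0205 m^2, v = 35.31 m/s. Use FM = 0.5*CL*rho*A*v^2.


FM = 0.5 * CL * rho * A * v^2
FM = 0.5 * 0.15 * 1.21 * 0.0205 * 35.31^2
v^2 = 1246.7961
FM = 0.5 * 0.15 * 1.21 * 0.0205 * 1246.7961 = 2.3195 N

2.3195 N


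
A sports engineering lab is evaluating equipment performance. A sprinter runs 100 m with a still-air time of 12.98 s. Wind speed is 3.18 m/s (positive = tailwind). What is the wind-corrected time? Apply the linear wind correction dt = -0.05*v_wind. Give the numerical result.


dt = -0.05 * v_wind = -0.05 * 3.18 = -0.159 s
t_corrected = t_still + dt = 12.98 + (-0.159)
t_corrected = 12.821 s

12.821 s


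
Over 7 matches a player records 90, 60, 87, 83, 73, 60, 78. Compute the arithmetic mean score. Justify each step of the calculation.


Average = sum / n
Sum = 531
Average = 531 / 7 = 75.8571

75.8571


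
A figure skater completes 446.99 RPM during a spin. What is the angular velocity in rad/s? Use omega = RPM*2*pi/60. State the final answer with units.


omega = RPM * 2 * pi / 60
omega = 446.99 * 2 * 3.14159 / 60
omega = 2808.521 / 60 = 46.8087 rad/s

46.8087 rad/s


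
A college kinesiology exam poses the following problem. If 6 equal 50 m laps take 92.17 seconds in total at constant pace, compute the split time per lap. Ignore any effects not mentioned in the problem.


Split time = total_time / n_laps = 92.17 / 6
Split time = 15.3617 s per lap

15.3617 s


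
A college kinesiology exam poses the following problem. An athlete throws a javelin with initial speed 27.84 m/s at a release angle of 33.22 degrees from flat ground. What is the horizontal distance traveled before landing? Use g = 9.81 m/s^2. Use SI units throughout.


R = v^2 * sin(2*theta) / g
Convert angle to radians: theta = 33.22 deg = 0.5798 rad
sin(2*theta) = sin(1.1596) = 0.9166
R = 27.84^2 * 0.9166 / 9.81
R = 775.0656 * 0.9166 / 9.81 = 72.4218 m

72.4218 m


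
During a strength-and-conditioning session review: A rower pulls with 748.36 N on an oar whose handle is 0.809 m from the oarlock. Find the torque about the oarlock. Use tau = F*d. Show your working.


tau = F * d
tau = 748.36 * 0.809
tau = 605.4232 N*m

605.4232 N*m


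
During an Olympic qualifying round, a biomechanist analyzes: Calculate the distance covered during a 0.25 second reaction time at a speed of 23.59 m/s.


d = v * t
d = 23.59 * 0.25
d = 5.8975 m

5.8975 m


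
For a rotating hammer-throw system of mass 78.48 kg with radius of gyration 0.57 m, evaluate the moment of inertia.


I = m * k^2
I = 78.48 * 0.57^2
I = 78.48 * 0.3249 = 25.4982 kg*m^2

25.4982 kg*m^2


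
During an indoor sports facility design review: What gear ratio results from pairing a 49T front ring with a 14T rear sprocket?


GR = front_teeth / rear_teeth
GR = 49 / 14
GR = 3.5

3.5


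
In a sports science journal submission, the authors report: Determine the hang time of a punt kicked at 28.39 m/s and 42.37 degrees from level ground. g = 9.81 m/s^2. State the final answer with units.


T = 2*v*sin(theta)/g
sin(theta) = sin(42.37 deg) = 0.6739
T = 2*28.39*0.6739 / 9.81
T = 38.2649 / 9.81 = 3.9006 s

3.9006 s


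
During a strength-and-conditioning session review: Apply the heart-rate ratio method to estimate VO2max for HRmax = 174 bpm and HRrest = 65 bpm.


VO2max = 15.3 * HRmax / HRrest
VO2max = 15.3 * 174 / 65
VO2max = 2662.2 / 65 = 40.9569 mL/kg/min

40.9569 mL/kg/min


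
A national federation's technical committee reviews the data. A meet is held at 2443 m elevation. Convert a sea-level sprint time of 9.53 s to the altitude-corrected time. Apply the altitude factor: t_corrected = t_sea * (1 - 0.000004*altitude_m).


Correction factor = 1 - 0.000004 * 2443 = 0.990228
t_corrected = t_sea * factor = 9.53 * 0.990228
t_corrected = 9.4369 s

9.4369 s


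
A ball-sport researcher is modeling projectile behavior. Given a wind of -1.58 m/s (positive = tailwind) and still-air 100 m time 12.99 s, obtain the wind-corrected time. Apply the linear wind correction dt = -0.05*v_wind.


dt = -0.05 * v_wind = -0.05 * -1.58 = 0.079 s
t_corrected = t_still + dt = 12.99 + (0.079)
t_corrected = 13.069 s

13.069 s


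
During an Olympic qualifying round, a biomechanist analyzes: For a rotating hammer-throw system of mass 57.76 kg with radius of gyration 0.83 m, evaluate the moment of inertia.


I = m * k^2
I = 57.76 * 0.83^2
I = 57.76 * 0.6889 = 39.7909 kg*m^2

39.7909 kg*m^2


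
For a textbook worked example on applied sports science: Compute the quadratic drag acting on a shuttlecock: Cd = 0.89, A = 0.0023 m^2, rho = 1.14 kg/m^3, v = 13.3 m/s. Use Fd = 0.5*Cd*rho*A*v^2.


Fd = 0.5 * Cd * rho * A * v^2
Fd = 0.5 * 0.89 * 1.14 * 0.0023 * 13.3^2
v^2 = 176.89
Fd = 0.5 * 0.89 * 1.14 * 0.0023 * 176.89 = 0.2064 N

0.2064 N


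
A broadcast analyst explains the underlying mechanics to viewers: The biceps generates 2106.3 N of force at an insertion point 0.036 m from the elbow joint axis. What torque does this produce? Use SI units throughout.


tau = F * d
tau = 2106.3 * 0.036
tau = 75.8268 N*m

75.8268 N*m


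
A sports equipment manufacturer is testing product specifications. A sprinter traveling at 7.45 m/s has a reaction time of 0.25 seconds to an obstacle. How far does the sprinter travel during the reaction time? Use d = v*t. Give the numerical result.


d = v * t
d = 7.45 * 0.25
d = 1.8625 m

1.8625 m


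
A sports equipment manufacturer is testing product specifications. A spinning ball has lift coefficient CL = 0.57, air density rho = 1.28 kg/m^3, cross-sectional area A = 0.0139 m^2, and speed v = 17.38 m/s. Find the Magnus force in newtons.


FM = 0.5 * CL * rho * A * v^2
FM = 0.5 * 0.57 * 1.28 * 0.0139 * 17.38^2
v^2 = 302.0644
FM = 0.5 * 0.57 * 1.28 * 0.0139 * 302.0644 = 1.5317 N

1.5317 N


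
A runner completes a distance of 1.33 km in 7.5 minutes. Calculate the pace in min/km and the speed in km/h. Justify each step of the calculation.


Pace = time / distance = 7.5 min / 1.33 km = 5.6391 min/km
Speed = distance / time_in_hours = 1.33 / 0.125 hr
Speed = 10.64 km/h

5.6391 min/km, 10.64 km/h


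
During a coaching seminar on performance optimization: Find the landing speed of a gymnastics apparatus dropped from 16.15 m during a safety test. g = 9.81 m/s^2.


v = sqrt(2 * g * h)
v = sqrt(2 * 9.81 * 16.15)
v = sqrt(316.863) = 17.8006 m/s

17.8006 m/s


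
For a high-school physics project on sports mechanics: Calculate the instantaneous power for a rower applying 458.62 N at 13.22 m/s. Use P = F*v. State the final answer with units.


P = F * v
P = 458.62 * 13.22
P = 6062.9564 W

6062.9564 W


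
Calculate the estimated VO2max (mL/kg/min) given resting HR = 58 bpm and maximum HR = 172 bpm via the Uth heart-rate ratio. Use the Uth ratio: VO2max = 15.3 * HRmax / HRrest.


VO2max = 15.3 * HRmax / HRrest
VO2max = 15.3 * 172 / 58
VO2max = 2631.6 / 58 = 45.3724 mL/kg/min

45.3724 mL/kg/min


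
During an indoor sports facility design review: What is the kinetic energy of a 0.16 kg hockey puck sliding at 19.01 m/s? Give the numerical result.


KE = 0.5 * m * v^2
KE = 0.5 * 0.16 * 19.01^2
KE = 0.5 * 0.16 * 361.3801 = 28.9104 J

28.9104 J


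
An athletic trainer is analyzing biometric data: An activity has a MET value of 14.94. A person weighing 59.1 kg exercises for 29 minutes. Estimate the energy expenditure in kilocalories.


kcal = MET * mass * time_hr
Convert time: 29 min = 0.4833 hr
kcal = 14.94 * 59.1 * 0.4833
kcal = 426.7611 kcal

426.7611 kcal


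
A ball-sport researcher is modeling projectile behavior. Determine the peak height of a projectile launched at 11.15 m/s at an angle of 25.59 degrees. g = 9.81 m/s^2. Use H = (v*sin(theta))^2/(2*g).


H = (v*sin(theta))^2 / (2*g)
vy = v*sin(theta) = 11.15 * sin(25.59 deg) = 4.816 m/s
H = vy^2 / (2*g) = 23.1939 / (2*9.81)
H = 23.1939 / 19.62 = 1.1822 m

1.1822 m


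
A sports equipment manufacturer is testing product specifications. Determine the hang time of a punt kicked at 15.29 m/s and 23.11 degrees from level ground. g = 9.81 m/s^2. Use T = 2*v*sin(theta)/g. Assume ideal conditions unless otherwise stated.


T = 2*v*sin(theta)/g
sin(theta) = sin(23.11 deg) = 0.3925
T = 2*15.29*0.3925 / 9.81
T = 12.0026 / 9.81 = 1.2235 s

1.2235 s


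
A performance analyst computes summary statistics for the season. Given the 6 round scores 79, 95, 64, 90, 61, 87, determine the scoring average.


Average = sum / n
Sum = 476
Average = 476 / 6 = 79.3333

79.3333


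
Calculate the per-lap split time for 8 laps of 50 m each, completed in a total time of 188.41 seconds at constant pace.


Split time = total_time / n_laps = 188.41 / 8
Split time = 23.5512 s per lap

23.5512 s


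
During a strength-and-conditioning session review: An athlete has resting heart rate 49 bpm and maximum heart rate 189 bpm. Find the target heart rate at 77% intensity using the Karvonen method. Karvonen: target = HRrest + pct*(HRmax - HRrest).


Target = HRrest + pct*(HRmax - HRrest)
Heart rate reserve = HRmax - HRrest = 189 - 49 = 140 bpm
Fraction = 77% = 0.77
Target = 49 + 0.77 * 140
Target = 49 + 107.8 = 156.8 bpm

156.8 bpm


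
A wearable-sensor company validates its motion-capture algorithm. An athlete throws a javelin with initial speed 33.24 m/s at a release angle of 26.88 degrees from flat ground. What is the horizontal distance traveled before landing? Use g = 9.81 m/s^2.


R = v^2 * sin(2*theta) / g
Convert angle to radians: theta = 26.88 deg = 0.4691 rad
sin(2*theta) = sin(0.9383) = 0.8065
R = 33.24^2 * 0.8065 / 9.81
R = 1104.8976 * 0.8065 / 9.81 = 90.8413 m

90.8413 m


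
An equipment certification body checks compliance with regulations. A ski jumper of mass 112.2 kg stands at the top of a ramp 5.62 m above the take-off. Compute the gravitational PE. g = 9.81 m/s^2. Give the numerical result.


PE = m * g * h
PE = 112.2 * 9.81 * 5.62
PE = 1100.682 * 5.62 = 6185.8328 J

6185.8328 J


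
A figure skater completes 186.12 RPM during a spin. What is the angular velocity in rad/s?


omega = RPM * 2 * pi / 60
omega = 186.12 * 2 * 3.14159 / 60
omega = 1169.4264 / 60 = 19.4904 rad/s

19.4904 rad/s


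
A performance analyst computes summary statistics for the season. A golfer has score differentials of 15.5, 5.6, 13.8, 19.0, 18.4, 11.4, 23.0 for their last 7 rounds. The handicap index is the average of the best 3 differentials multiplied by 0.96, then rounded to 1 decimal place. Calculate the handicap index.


All differentials: 15.5, 5.6, 13.8, 19.0, 18.4, 11.4, 23.0
Sorted: 5.6, 11.4, 13.8, 15.5, 18.4, 19.0, 23.0
Best 3: 5.6, 11.4, 13.8
Average of best = 30.8 / 3 = 10.2667
Raw index = 10.2667 * 0.96 = 9.856
Handicap index = round(9.856, 1) = 9.9

9.9


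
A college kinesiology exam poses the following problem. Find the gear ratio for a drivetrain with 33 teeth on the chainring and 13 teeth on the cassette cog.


GR = front_teeth / rear_teeth
GR = 33 / 13
GR = 2.5385

2.5385


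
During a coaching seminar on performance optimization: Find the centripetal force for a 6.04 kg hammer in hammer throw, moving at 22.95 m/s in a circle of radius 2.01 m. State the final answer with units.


Fc = m * v^2 / r
v^2 = 22.95^2 = 526.7025
Fc = 6.04 * 526.7025 / 2.01
Fc = 3181.2831 / 2.01 = 1582.7279 N

1582.7279 N


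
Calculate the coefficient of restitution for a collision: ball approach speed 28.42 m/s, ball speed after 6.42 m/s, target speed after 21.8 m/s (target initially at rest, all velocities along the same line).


e = (v2_after - v1_after) / (v1_before - v2_before)
Numerator = 21.8 - 6.42 = 15.38
Denominator = 28.42 - 0 = 28.42
e = 15.38 / 28.42 = 0.5412

0.5412


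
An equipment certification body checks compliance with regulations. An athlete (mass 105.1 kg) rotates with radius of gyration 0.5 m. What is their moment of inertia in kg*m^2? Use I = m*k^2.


I = m * k^2
I = 105.1 * 0.5^2
I = 105.1 * 0.25 = 26.275 kg*m^2

26.275 kg*m^2


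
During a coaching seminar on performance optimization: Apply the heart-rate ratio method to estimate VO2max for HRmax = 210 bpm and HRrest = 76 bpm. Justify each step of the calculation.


VO2max = 15.3 * HRmax / HRrest
VO2max = 15.3 * 210 / 76
VO2max = 3213 / 76 = 42.2763 mL/kg/min

42.2763 mL/kg/min


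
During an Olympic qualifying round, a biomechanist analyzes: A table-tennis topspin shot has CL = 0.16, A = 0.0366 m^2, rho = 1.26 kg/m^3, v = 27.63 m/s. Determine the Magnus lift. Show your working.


FM = 0.5 * CL * rho * A * v^2
FM = 0.5 * 0.16 * 1.26 * 0.0366 * 27.63^2
v^2 = 763.4169
FM = 0.5 * 0.16 * 1.26 * 0.0366 * 763.4169 = 2.8165 N

2.8165 N


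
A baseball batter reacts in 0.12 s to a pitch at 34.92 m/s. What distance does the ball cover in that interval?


d = v * t
d = 34.92 * 0.12
d = 4.1904 m

4.1904 m


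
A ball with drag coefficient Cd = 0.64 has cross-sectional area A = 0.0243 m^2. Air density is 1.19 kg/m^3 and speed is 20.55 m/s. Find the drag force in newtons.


Fd = 0.5 * Cd * rho * A * v^2
Fd = 0.5 * 0.64 * 1.19 * 0.0243 * 20.55^2
v^2 = 422.3025
Fd = 0.5 * 0.64 * 1.19 * 0.0243 * 422.3025 = 3.9078 N

3.9078 N


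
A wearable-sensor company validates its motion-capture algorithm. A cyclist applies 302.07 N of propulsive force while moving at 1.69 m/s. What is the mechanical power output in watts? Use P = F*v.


P = F * v
P = 302.07 * 1.69
P = 510.4983 W

510.4983 W


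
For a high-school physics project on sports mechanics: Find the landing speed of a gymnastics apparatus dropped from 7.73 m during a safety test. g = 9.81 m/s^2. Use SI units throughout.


v = sqrt(2 * g * h)
v = sqrt(2 * 9.81 * 7.73)
v = sqrt(151.6626) = 12.3151 m/s

12.3151 m/s


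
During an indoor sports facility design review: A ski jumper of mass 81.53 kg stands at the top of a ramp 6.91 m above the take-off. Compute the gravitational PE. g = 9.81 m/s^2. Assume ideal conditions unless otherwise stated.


PE = m * g * h
PE = 81.53 * 9.81 * 6.91
PE = 799.8093 * 6.91 = 5526.6823 J

5526.6823 J


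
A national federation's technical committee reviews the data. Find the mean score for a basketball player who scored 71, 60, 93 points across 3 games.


Average = sum / n
Sum = 224
Average = 224 / 3 = 74.6667

74.6667


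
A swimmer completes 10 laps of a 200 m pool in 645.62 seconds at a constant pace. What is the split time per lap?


Split time = total_time / n_laps = 645.62 / 10
Split time = 64.562 s per lap

64.562 s


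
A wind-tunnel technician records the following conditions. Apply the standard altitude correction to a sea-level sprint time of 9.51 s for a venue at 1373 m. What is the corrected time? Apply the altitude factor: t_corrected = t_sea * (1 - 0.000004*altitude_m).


Correction factor = 1 - 0.000004 * 1373 = 0.994508
t_corrected = t_sea * factor = 9.51 * 0.994508
t_corrected = 9.4578 s

9.4578 s


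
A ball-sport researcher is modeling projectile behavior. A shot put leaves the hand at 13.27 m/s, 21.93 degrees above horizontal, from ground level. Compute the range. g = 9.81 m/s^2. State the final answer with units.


R = v^2 * sin(2*theta) / g
Convert angle to radians: theta = 21.93 deg = 0.3828 rad
sin(2*theta) = sin(0.7655) = 0.6929
R = 13.27^2 * 0.6929 / 9.81
R = 176.0929 * 0.6929 / 9.81 = 12.4378 m

12.4378 m


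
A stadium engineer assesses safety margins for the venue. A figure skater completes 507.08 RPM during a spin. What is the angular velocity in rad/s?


omega = RPM * 2 * pi / 60
omega = 507.08 * 2 * 3.14159 / 60
omega = 3186.0776 / 60 = 53.1013 rad/s

53.1013 rad/s


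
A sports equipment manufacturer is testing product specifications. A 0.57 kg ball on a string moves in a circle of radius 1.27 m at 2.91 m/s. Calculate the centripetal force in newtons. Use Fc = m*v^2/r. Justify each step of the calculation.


Fc = m * v^2 / r
v^2 = 2.91^2 = 8.4681
Fc = 0.57 * 8.4681 / 1.27
Fc = 4.8268 / 1.27 = 3.8006 N

3.8006 N


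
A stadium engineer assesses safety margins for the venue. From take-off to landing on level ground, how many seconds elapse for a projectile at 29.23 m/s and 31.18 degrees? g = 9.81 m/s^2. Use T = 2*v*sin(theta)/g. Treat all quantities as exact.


T = 2*v*sin(theta)/g
sin(theta) = sin(31.18 deg) = 0.5177
T = 2*29.23*0.5177 / 9.81
T = 30.2664 / 9.81 = 3.0853 s

3.0853 s


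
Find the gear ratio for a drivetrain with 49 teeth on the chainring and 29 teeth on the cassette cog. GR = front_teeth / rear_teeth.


GR = front_teeth / rear_teeth
GR = 49 / 29
GR = 1.6897

1.6897


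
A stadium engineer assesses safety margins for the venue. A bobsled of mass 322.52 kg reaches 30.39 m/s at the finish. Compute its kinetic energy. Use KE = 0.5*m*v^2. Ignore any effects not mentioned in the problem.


KE = 0.5 * m * v^2
KE = 0.5 * 322.52 * 30.39^2
KE = 0.5 * 322.52 * 923.5521 = 148932.0116 J

148932.0116 J


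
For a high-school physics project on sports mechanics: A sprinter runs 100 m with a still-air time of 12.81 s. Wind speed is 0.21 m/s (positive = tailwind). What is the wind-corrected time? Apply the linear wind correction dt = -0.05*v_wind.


dt = -0.05 * v_wind = -0.05 * 0.21 = -0.0105 s
t_corrected = t_still + dt = 12.81 + (-0.0105)
t_corrected = 12.7995 s

12.7995 s


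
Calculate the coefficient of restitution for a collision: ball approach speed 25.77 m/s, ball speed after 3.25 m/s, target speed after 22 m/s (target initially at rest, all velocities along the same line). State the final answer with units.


e = (v2_after - v1_after) / (v1_before - v2_before)
Numerator = 22 - 3.25 = 18.75
Denominator = 25.77 - 0 = 25.77
e = 18.75 / 25.77 = 0.7276

0.7276


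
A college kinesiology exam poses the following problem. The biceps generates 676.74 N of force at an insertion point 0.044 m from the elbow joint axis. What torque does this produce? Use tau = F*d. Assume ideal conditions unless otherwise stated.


tau = F * d
tau = 676.74 * 0.044
tau = 29.7766 N*m

29.7766 N*m


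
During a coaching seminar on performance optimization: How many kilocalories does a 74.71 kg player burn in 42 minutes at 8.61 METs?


kcal = MET * mass * time_hr
Convert time: 42 min = 0.7 hr
kcal = 8.61 * 74.71 * 0.7
kcal = 450.2772 kcal

450.2772 kcal


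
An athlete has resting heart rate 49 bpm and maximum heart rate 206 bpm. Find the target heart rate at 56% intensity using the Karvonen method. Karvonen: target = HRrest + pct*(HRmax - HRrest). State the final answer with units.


Target = HRrest + pct*(HRmax - HRrest)
Heart rate reserve = HRmax - HRrest = 206 - 49 = 157 bpm
Fraction = 56% = 0.56
Target = 49 + 0.56 * 157
Target = 49 + 87.92 = 136.92 bpm

136.92 bpm


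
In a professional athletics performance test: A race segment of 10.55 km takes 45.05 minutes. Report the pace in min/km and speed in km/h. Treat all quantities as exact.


Pace = time / distance = 45.05 min / 10.55 km = 4.2701 min/km
Speed = distance / time_in_hours = 10.55 / 0.7508 hr
Speed = 14.0511 km/h

4.2701 min/km, 14.0511 km/h


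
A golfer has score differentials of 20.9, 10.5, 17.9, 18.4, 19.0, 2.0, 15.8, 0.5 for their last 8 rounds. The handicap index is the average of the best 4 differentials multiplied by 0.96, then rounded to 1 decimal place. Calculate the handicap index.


All differentials: 20.9, 10.5, 17.9, 18.4, 19.0, 2.0, 15.8, 0.5
Sorted: 0.5, 2.0, 10.5, 15.8, 17.9, 18.4, 19.0, 20.9
Best 4: 0.5, 2.0, 10.5, 15.8
Average of best = 28.8 / 4 = 7.2
Raw index = 7.2 * 0.96 = 6.912
Handicap index = round(6.912, 1) = 6.9

6.9


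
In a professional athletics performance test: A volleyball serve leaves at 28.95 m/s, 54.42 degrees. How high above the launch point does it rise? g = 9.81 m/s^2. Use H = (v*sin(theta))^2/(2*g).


H = (v*sin(theta))^2 / (2*g)
vy = v*sin(theta) = 28.95 * sin(54.42 deg) = 23.5451 m/s
H = vy^2 / (2*g) = 554.374 / (2*9.81)
H = 554.374 / 19.62 = 28.2556 m

28.2556 m


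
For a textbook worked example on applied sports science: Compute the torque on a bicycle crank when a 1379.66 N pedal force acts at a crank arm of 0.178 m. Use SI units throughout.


tau = F * d
tau = 1379.66 * 0.178
tau = 245.5795 N*m

245.5795 N*m


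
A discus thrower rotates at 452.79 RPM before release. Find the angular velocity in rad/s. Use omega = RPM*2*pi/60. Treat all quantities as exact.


omega = RPM * 2 * pi / 60
omega = 452.79 * 2 * 3.14159 / 60
omega = 2844.9635 / 60 = 47.4161 rad/s

47.4161 rad/s


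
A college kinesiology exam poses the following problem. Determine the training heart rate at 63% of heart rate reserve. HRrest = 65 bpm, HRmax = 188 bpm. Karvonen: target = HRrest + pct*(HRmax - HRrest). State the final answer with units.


Target = HRrest + pct*(HRmax - HRrest)
Heart rate reserve = HRmax - HRrest = 188 - 65 = 123 bpm
Fraction = 63% = 0.63
Target = 65 + 0.63 * 123
Target = 65 + 77.49 = 142.49 bpm

142.49 bpm


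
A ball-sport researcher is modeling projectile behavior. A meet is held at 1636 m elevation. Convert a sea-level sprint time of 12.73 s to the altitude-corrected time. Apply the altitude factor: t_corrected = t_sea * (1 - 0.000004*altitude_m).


Correction factor = 1 - 0.000004 * 1636 = 0.993456
t_corrected = t_sea * factor = 12.73 * 0.993456
t_corrected = 12.6467 s

12.6467 s


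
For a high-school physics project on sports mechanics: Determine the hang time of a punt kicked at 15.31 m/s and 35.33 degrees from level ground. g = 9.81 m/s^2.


T = 2*v*sin(theta)/g
sin(theta) = sin(35.33 deg) = 0.5783
T = 2*15.31*0.5783 / 9.81
T = 17.7071 / 9.81 = 1.805 s

1.805 s


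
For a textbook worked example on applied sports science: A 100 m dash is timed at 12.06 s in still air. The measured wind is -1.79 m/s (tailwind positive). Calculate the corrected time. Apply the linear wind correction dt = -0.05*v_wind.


dt = -0.05 * v_wind = -0.05 * -1.79 = 0.0895 s
t_corrected = t_still + dt = 12.06 + (0.0895)
t_corrected = 12.1495 s

12.1495 s


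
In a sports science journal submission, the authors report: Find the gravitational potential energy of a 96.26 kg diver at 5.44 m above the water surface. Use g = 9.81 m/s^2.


PE = m * g * h
PE = 96.26 * 9.81 * 5.44
PE = 944.3106 * 5.44 = 5137.0497 J

5137.0497 J


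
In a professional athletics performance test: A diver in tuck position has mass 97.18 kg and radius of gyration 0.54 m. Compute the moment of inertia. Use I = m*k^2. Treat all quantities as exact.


I = m * k^2
I = 97.18 * 0.54^2
I = 97.18 * 0.2916 = 28.3377 kg*m^2

28.3377 kg*m^2


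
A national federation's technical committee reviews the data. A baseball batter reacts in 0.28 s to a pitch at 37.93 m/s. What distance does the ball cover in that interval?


d = v * t
d = 37.93 * 0.28
d = 10.6204 m

10.6204 m


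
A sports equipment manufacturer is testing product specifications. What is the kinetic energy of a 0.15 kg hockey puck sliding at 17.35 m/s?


KE = 0.5 * m * v^2
KE = 0.5 * 0.15 * 17.35^2
KE = 0.5 * 0.15 * 301.0225 = 22.5767 J

22.5767 J


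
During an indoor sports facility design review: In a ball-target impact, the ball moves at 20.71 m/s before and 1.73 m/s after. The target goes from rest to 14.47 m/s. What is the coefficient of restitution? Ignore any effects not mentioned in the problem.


e = (v2_after - v1_after) / (v1_before - v2_before)
Numerator = 14.47 - 1.73 = 12.74
Denominator = 20.71 - 0 = 20.71
e = 12.74 / 20.71 = 0.6152

0.6152


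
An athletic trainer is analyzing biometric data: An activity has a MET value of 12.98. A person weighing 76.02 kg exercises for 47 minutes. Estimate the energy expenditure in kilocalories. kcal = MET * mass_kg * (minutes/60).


kcal = MET * mass * time_hr
Convert time: 47 min = 0.7833 hr
kcal = 12.98 * 76.02 * 0.7833
kcal = 772.946 kcal

772.946 kcal


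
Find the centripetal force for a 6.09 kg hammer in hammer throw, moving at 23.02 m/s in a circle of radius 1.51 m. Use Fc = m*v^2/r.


Fc = m * v^2 / r
v^2 = 23.02^2 = 529.9204
Fc = 6.09 * 529.9204 / 1.51
Fc = 3227.2152 / 1.51 = 2137.2286 N

2137.2286 N


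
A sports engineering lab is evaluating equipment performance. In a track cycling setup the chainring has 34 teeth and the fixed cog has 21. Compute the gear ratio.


GR = front_teeth / rear_teeth
GR = 34 / 21
GR = 1.619

1.619


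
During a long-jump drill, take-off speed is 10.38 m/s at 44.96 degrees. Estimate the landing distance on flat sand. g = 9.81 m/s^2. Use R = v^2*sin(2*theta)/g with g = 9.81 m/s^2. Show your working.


R = v^2 * sin(2*theta) / g
Convert angle to radians: theta = 44.96 deg = 0.7847 rad
sin(2*theta) = sin(1.5694) = 1
R = 10.38^2 * 1 / 9.81
R = 107.7444 * 1 / 9.81 = 10.9831 m

10.9831 m


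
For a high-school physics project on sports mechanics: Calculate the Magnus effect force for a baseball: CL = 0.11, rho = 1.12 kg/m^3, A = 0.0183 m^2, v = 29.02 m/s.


FM = 0.5 * CL * rho * A * v^2
FM = 0.5 * 0.11 * 1.12 * 0.0183 * 29.02^2
v^2 = 842.1604
FM = 0.5 * 0.11 * 1.12 * 0.0183 * 842.1604 = 0.9494 N

0.9494 N


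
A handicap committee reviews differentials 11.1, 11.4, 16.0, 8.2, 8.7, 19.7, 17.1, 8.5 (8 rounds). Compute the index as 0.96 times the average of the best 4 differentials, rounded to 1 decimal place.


All differentials: 11.1, 11.4, 16.0, 8.2, 8.7, 19.7, 17.1, 8.5
Sorted: 8.2, 8.5, 8.7, 11.1, 11.4, 16.0, 17.1, 19.7
Best 4: 8.2, 8.5, 8.7, 11.1
Average of best = 36.5 / 4 = 9.125
Raw index = 9.125 * 0.96 = 8.76
Handicap index = round(8.76, 1) = 8.8

8.8


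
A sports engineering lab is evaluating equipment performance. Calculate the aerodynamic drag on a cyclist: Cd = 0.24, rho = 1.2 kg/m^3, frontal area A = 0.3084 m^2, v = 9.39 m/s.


Fd = 0.5 * Cd * rho * A * v^2
Fd = 0.5 * 0.24 * 1.2 * 0.3084 * 9.39^2
v^2 = 88.1721
Fd = 0.5 * 0.24 * 1.2 * 0.3084 * 88.1721 = 3.9157 N

3.9157 N


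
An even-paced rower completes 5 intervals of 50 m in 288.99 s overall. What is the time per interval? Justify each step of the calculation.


Split time = total_time / n_laps = 288.99 / 5
Split time = 57.798 s per lap

57.798 s


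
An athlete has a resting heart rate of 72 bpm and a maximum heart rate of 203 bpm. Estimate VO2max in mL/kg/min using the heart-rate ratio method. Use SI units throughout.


VO2max = 15.3 * HRmax / HRrest
VO2max = 15.3 * 203 / 72
VO2max = 3105.9 / 72 = 43.1375 mL/kg/min

43.1375 mL/kg/min


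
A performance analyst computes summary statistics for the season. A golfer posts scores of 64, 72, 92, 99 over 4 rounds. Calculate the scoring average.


Average = sum / n
Sum = 327
Average = 327 / 4 = 81.75

81.75


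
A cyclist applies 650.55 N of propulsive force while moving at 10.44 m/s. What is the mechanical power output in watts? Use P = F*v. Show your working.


P = F * v
P = 650.55 * 10.44
P = 6791.742 W

6791.742 W


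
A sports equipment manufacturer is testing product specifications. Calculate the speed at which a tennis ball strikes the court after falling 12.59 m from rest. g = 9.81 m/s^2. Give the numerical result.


v = sqrt(2 * g * h)
v = sqrt(2 * 9.81 * 12.59)
v = sqrt(247.0158) = 15.7167 m/s

15.7167 m/s


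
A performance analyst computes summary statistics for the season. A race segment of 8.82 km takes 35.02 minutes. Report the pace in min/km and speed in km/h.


Pace = time / distance = 35.02 min / 8.82 km = 3.9705 min/km
Speed = distance / time_in_hours = 8.82 / 0.5837 hr
Speed = 15.1114 km/h

3.9705 min/km, 15.1114 km/h
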